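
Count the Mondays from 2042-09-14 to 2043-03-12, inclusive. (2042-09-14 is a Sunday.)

2042-09-14 is a Sunday; the first Monday on or after it is 2042-09-15 (1 day later).
From 2042-09-15 to 2043-03-12: 15 + 31 + 30 + 31 + 31 + 28 + 12 = 178 days (rest of September, October, November, December, January, February, March).
178 ÷ 7 = 25 full weeks with remainder 3, so 25 more Mondays after the first → 26.

26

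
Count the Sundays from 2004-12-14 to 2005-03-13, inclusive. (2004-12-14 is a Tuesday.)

2004-12-14 is a Tuesday; the first Sunday on or after it is 2004-12-19 (5 days later).
From 2004-12-19 to 2005-03-13: 12 + 31 + 28 + 13 = 84 days (rest of December, January, February, March).
84 ÷ 7 = 12 full weeks with remainder 0, so 12 more Sundays after the first → 13.

13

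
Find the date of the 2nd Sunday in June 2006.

11 June 2006

June 2006 begins on a Thursday, so the first Sunday is June 4 (3 days later).
The 2nd Sunday is 1 weeks later: 4 + 7 = 11.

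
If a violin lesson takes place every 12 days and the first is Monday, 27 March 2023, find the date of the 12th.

The 12th occurrence is 11 intervals after the first: 11 × 12 = 132 days after 27 March 2023.
March has 31 days — 4 days to the end of March leaves 128.
April has 30 days (98 left).
May has 31 days (67 left).
June has 30 days (37 left).
July has 31 days (6 left).
6 days into August → 6 August 2023.

6 August 2023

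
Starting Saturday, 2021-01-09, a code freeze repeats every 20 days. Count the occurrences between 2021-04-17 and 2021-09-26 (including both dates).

9

Occurrences land 20·i days after 2021-01-09 for i = 0, 1, 2, …
2021-04-17 is 98 days after the start; 98 ÷ 20 = 4 remainder 18; since the remainder is 18, round up to i = 5. First occurrence in the window: #6 on 2021-04-19 (5×20 = 100 days in).
2021-09-26 is 260 days after the start; 260 ÷ 20 = 13 remainder 0. Last occurrence in the window: #14 on 2021-09-26.
Occurrences #6 through #14: 9 in total.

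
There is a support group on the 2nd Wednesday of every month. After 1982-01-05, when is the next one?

1982-01-13

January 1982 starts on a Friday; its first Wednesday is the 6th, so the 2nd Wednesday is the 13th — 1982-01-13.
1982-01-13 is after 1982-01-05, so that is the next one.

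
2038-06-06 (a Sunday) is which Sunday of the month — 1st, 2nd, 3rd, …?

1st

Day 6 falls in week ⌈6/7⌉ of the month.
Days 1–7 hold the 1st Sunday, 8–14 the 2nd, 15–21 the 3rd, 22–28 the 4th, 29–31 the 5th.
6 is in the range for the 1st.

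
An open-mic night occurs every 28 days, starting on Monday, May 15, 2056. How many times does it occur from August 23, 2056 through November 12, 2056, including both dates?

Occurrences land 28·i days after May 15, 2056 for i = 0, 1, 2, …
August 23, 2056 is 100 days after the start; 100 ÷ 28 = 3 remainder 16; since the remainder is 16, round up to i = 4. First occurrence in the window: #5 on September 4, 2056 (4×28 = 112 days in).
November 12, 2056 is 181 days after the start; 181 ÷ 28 = 6 remainder 13. Last occurrence in the window: #7 on October 30, 2056.
Occurrences #5 through #7: 3 in total.

3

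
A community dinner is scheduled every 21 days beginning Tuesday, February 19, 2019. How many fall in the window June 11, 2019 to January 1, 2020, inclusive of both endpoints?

10

Occurrences land 21·i days after February 19, 2019 for i = 0, 1, 2, …
June 11, 2019 is 112 days after the start; 112 ÷ 21 = 5 remainder 7; since the remainder is 7, round up to i = 6. First occurrence in the window: #7 on June 25, 2019 (6×21 = 126 days in).
January 1, 2020 is 316 days after the start; 316 ÷ 21 = 15 remainder 1. Last occurrence in the window: #16 on December 31, 2019.
Occurrences #7 through #16: 10 in total.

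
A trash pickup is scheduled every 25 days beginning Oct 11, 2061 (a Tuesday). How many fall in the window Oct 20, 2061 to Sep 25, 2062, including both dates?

Occurrences land 25·i days after Oct 11, 2061 for i = 0, 1, 2, …
Oct 20, 2061 is 9 days after the start; 9 ÷ 25 = 0 remainder 9; since the remainder is 9, round up to i = 1. First occurrence in the window: #2 on Nov 5, 2061 (1×25 = 25 days in).
Sep 25, 2062 is 349 days after the start; 349 ÷ 25 = 13 remainder 24. Last occurrence in the window: #14 on Sep 1, 2062.
Occurrences #2 through #14: 13 in total.

13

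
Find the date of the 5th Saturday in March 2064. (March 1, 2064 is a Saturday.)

March 2064 begins on a Saturday, so the first Saturday is March 1.
The 5th Saturday is 4 weeks later: 1 + 28 = 29.

March 29, 2064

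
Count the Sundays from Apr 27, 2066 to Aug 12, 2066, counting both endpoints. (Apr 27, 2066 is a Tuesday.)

Apr 27, 2066 is a Tuesday; the first Sunday on or after it is May 2, 2066 (5 days later).
From May 2, 2066 to Aug 12, 2066: 29 + 30 + 31 + 12 = 102 days (rest of May, Jun, Jul, Aug).
102 ÷ 7 = 14 full weeks with remainder 4, so 14 more Sundays after the first → 15.

15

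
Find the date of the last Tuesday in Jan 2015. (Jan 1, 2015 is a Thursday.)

Jan 2015 begins on a Thursday, so the first Tuesday is Jan 6 (5 days later).
Jan 2015 has 31 days. Adding weeks: 6, 13, 20, 27 — the last one ≤ 31 is the 27th.

Jan 27, 2015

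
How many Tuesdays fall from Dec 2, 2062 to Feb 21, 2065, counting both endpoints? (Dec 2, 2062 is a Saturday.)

116

Dec 2, 2062 is a Saturday; the first Tuesday on or after it is Dec 5, 2062 (3 days later).
From Dec 5, 2062 to Feb 21, 2065: 26 + 365 + 366 + 52 = 809 days (rest of 2062, 2063, 2064, to Feb 21, 2065 in 2065).
809 ÷ 7 = 115 full weeks with remainder 4, so 115 more Tuesdays after the first → 116.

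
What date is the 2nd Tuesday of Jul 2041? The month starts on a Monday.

Jul 9, 2041

Jul 2041 begins on a Monday, so the first Tuesday is Jul 2 (1 day later).
The 2nd Tuesday is 1 weeks later: 2 + 7 = 9.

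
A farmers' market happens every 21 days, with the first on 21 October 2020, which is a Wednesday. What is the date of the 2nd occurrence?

The 2nd occurrence is 1 interval after the first: 1 × 21 = 21 days after 21 October 2020.
October has 31 days — 10 days to the end of October leaves 11.
11 days into November → 11 November 2020.

11 November 2020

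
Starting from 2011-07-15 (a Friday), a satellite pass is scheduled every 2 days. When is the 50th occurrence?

The 50th occurrence is 49 intervals after the first: 49 × 2 = 98 days after 2011-07-15.
July has 31 days — 16 days to the end of July leaves 82.
August has 31 days (51 left).
September has 30 days (21 left).
21 days into October → 2011-10-21.

2011-10-21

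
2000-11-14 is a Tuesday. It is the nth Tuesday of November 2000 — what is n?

2nd

Day 14 falls in week ⌈14/7⌉ of the month.
Days 1–7 hold the 1st Tuesday, 8–14 the 2nd, 15–21 the 3rd, 22–28 the 4th, 29–31 the 5th.
14 is in the range for the 2nd.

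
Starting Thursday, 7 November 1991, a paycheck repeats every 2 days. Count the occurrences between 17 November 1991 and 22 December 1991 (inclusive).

Occurrences land 2·i days after 7 November 1991 for i = 0, 1, 2, …
17 November 1991 is 10 days after the start; 10 ÷ 2 = 5 remainder 0. First occurrence in the window: #6 on 17 November 1991 (5×2 = 10 days in).
22 December 1991 is 45 days after the start; 45 ÷ 2 = 22 remainder 1. Last occurrence in the window: #23 on 21 December 1991.
Occurrences #6 through #23: 18 in total.

18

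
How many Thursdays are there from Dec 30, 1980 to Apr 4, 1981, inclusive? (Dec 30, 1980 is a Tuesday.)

Dec 30, 1980 is a Tuesday; the first Thursday on or after it is Jan 1, 1981 (2 days later).
From Jan 1, 1981 to Apr 4, 1981: 30 + 28 + 31 + 4 = 93 days (rest of Jan, Feb, Mar, Apr).
93 ÷ 7 = 13 full weeks with remainder 2, so 13 more Thursdays after the first → 14.

14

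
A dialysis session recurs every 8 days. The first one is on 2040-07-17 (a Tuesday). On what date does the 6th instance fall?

2040-08-26

The 6th occurrence is 5 intervals after the first: 5 × 8 = 40 days after 2040-07-17.
July has 31 days — 14 days to the end of July leaves 26.
26 days into August → 2040-08-26.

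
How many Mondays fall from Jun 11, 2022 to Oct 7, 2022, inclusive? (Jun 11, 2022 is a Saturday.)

17

Jun 11, 2022 is a Saturday; the first Monday on or after it is Jun 13, 2022 (2 days later).
From Jun 13, 2022 to Oct 7, 2022: 17 + 31 + 31 + 30 + 7 = 116 days (rest of Jun, Jul, Aug, Sep, Oct).
116 ÷ 7 = 16 full weeks with remainder 4, so 16 more Mondays after the first → 17.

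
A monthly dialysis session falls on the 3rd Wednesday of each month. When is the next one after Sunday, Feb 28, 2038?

Feb 2038 starts on a Monday; its first Wednesday is the 3rd, so the 3rd Wednesday is the 17th — Feb 17, 2038.
That is not after Feb 28, 2038, so look at Mar 2038.
Mar 2038 starts on a Monday; its first Wednesday is the 3rd, so the 3rd Wednesday is the 17th — Mar 17, 2038.

Mar 17, 2038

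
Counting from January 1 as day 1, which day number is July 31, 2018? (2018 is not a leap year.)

Days in months before July: 31 + 28 + 31 + 30 + 31 + 30 = 181.
Plus 31 days into July → day 212.

212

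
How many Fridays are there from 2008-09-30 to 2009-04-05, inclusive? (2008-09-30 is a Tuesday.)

2008-09-30 is a Tuesday; the first Friday on or after it is 2008-10-03 (3 days later).
From 2008-10-03 to 2009-04-05: 28 + 30 + 31 + 31 + 28 + 31 + 5 = 184 days (rest of October, November, December, January, February, March, April).
184 ÷ 7 = 26 full weeks with remainder 2, so 26 more Fridays after the first → 27.

27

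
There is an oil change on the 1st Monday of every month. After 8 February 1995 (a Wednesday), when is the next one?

6 March 1995

February 1995 starts on a Wednesday, so its 1st Monday is 6 February 1995 (5 days in).
That is not after 8 February 1995, so look at March 1995.
March 1995 starts on a Wednesday, so its 1st Monday is 6 March 1995 (5 days in).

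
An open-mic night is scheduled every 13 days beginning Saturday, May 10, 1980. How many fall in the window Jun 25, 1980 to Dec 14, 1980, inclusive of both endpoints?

13

Occurrences land 13·i days after May 10, 1980 for i = 0, 1, 2, …
Jun 25, 1980 is 46 days after the start; 46 ÷ 13 = 3 remainder 7; since the remainder is 7, round up to i = 4. First occurrence in the window: #5 on Jul 1, 1980 (4×13 = 52 days in).
Dec 14, 1980 is 218 days after the start; 218 ÷ 13 = 16 remainder 10. Last occurrence in the window: #17 on Dec 4, 1980.
Occurrences #5 through #17: 13 in total.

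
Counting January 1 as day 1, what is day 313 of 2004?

8 November 2004

January has 31 days (313 − 31 = 282 remain).
February has 29 days (282 − 29 = 253 remain).
March has 31 days (253 − 31 = 222 remain).
April has 30 days (222 − 30 = 192 remain).
May has 31 days (192 − 31 = 161 remain).
June has 30 days (161 − 30 = 131 remain).
July has 31 days (131 − 31 = 100 remain).
August has 31 days (100 − 31 = 69 remain).
September has 30 days (69 − 30 = 39 remain).
October has 31 days (39 − 31 = 8 remain).
8 into November → November 8.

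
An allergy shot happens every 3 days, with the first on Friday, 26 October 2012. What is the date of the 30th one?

21 January 2013

The 30th occurrence is 29 intervals after the first: 29 × 3 = 87 days after 26 October 2012.
October has 31 days — 5 days to the end of October leaves 82.
November has 30 days (52 left).
December has 31 days (21 left).
21 days into January → 21 January 2013.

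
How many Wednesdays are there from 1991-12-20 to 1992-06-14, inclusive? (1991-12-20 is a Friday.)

25

1991-12-20 is a Friday; the first Wednesday on or after it is 1991-12-25 (5 days later).
From 1991-12-25 to 1992-06-14: 6 + 31 + 29 + 31 + 30 + 31 + 14 = 172 days (rest of December, January, February, March, April, May, June).
172 ÷ 7 = 24 full weeks with remainder 4, so 24 more Wednesdays after the first → 25.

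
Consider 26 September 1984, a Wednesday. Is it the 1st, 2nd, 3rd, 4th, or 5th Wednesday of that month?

4th

Day 26 falls in week ⌈26/7⌉ of the month.
Days 1–7 hold the 1st Wednesday, 8–14 the 2nd, 15–21 the 3rd, 22–28 the 4th, 29–31 the 5th.
26 is in the range for the 4th.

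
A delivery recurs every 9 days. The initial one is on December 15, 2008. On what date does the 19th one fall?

May 26, 2009

The 19th occurrence is 18 intervals after the first: 18 × 9 = 162 days after December 15, 2008.
December has 31 days — 16 days to the end of December leaves 146.
January has 31 days (115 left).
February has 28 days (87 left).
March has 31 days (56 left).
April has 30 days (26 left).
26 days into May → May 26, 2009.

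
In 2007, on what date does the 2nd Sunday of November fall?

The first Sunday of November 2007 is November 4.
The 2nd Sunday is 1 weeks later: 4 + 7 = 11.

11 November 2007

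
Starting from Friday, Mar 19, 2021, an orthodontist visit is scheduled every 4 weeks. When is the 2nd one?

The 2nd occurrence is 1 interval after the first: 1 × 28 = 28 days after Mar 19, 2021.
Mar has 31 days — 12 days to the end of Mar leaves 16.
16 days into Apr → Apr 16, 2021.

Apr 16, 2021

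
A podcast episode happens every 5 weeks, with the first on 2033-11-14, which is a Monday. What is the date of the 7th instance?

2034-06-12

The 7th occurrence is 6 intervals after the first: 6 × 35 = 210 days after 2033-11-14.
November has 30 days — 16 days to the end of November leaves 194.
December has 31 days (163 left).
January has 31 days (132 left).
February has 28 days (104 left).
March has 31 days (73 left).
April has 30 days (43 left).
May has 31 days (12 left).
12 days into June → 2034-06-12.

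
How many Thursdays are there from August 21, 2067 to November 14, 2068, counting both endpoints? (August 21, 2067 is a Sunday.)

64

August 21, 2067 is a Sunday; the first Thursday on or after it is August 25, 2067 (4 days later).
From August 25, 2067 to November 14, 2068: 128 + 319 = 447 days (rest of 2067, to November 14, 2068 in 2068).
447 ÷ 7 = 63 full weeks with remainder 6, so 63 more Thursdays after the first → 64.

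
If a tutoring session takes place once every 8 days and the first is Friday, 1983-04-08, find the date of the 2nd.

The 2nd occurrence is 1 interval after the first: 1 × 8 = 8 days after 1983-04-08.
8 days later is 1983-04-16.

1983-04-16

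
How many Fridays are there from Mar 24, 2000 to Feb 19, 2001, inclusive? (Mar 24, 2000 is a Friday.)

Mar 24, 2000 is a Friday; the first Friday on or after it is Mar 24, 2000.
From Mar 24, 2000 to Feb 19, 2001: 282 + 50 = 332 days (rest of 2000, to Feb 19, 2001 in 2001).
332 ÷ 7 = 47 full weeks with remainder 3, so 47 more Fridays after the first → 48.

48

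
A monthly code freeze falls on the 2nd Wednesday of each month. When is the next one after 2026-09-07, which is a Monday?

2026-09-09

September 2026 starts on a Tuesday; its first Wednesday is the 2nd, so the 2nd Wednesday is the 9th — 2026-09-09.
2026-09-09 is after 2026-09-07, so that is the next one.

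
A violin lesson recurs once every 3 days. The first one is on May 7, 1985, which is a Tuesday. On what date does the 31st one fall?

The 31st occurrence is 30 intervals after the first: 30 × 3 = 90 days after May 7, 1985.
May has 31 days — 24 days to the end of May leaves 66.
June has 30 days (36 left).
July has 31 days (5 left).
5 days into August → August 5, 1985.

August 5, 1985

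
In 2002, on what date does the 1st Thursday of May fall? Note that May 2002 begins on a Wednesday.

2002-05-02

May 2002 begins on a Wednesday, so the first Thursday is May 2 (1 day later).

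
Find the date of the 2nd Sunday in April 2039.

April 2039 begins on a Friday, so the first Sunday is April 3 (2 days later).
The 2nd Sunday is 1 weeks later: 3 + 7 = 10.

10 April 2039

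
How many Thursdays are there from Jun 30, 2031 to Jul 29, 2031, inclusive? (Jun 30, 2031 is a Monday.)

Jun 30, 2031 is a Monday; the first Thursday on or after it is Jul 3, 2031 (3 days later).
From Jul 3, 2031 to Jul 29, 2031 is 29 − 3 = 26 days.
26 ÷ 7 = 3 full weeks with remainder 5, so 3 more Thursdays after the first → 4.

4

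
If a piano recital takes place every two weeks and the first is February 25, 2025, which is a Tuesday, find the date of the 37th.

The 37th occurrence is 36 intervals after the first: 36 × 14 = 504 days after February 25, 2025.
February has 28 days — 3 days to the end of February leaves 501.
From end of February to end of 2025 is 306 days (195 left).
January has 31 days (164 left).
February has 28 days (136 left).
March has 31 days (105 left).
April has 30 days (75 left).
May has 31 days (44 left).
June has 30 days (14 left).
14 days into July → July 14, 2026.

July 14, 2026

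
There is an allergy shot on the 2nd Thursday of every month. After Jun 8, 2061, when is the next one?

Jun 2061 starts on a Wednesday; its first Thursday is the 2nd, so the 2nd Thursday is the 9th — Jun 9, 2061.
Jun 9, 2061 is after Jun 8, 2061, so that is the next one.

Jun 9, 2061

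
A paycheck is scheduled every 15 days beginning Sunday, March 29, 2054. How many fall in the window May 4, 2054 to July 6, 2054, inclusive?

Occurrences land 15·i days after March 29, 2054 for i = 0, 1, 2, …
May 4, 2054 is 36 days after the start; 36 ÷ 15 = 2 remainder 6; since the remainder is 6, round up to i = 3. First occurrence in the window: #4 on May 13, 2054 (3×15 = 45 days in).
July 6, 2054 is 99 days after the start; 99 ÷ 15 = 6 remainder 9. Last occurrence in the window: #7 on June 27, 2054.
Occurrences #4 through #7: 4 in total.

4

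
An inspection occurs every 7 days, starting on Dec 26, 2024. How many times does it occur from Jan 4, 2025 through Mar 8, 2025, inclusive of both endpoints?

9

Occurrences land 7·i days after Dec 26, 2024 for i = 0, 1, 2, …
Jan 4, 2025 is 9 days after the start; 9 ÷ 7 = 1 remainder 2; since the remainder is 2, round up to i = 2. First occurrence in the window: #3 on Jan 9, 2025 (2×7 = 14 days in).
Mar 8, 2025 is 72 days after the start; 72 ÷ 7 = 10 remainder 2. Last occurrence in the window: #11 on Mar 6, 2025.
Occurrences #3 through #11: 9 in total.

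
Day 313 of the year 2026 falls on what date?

January has 31 days (313 − 31 = 282 remain).
February has 28 days (282 − 28 = 254 remain).
March has 31 days (254 − 31 = 223 remain).
April has 30 days (223 − 30 = 193 remain).
May has 31 days (193 − 31 = 162 remain).
June has 30 days (162 − 30 = 132 remain).
July has 31 days (132 − 31 = 101 remain).
August has 31 days (101 − 31 = 70 remain).
September has 30 days (70 − 30 = 40 remain).
October has 31 days (40 − 31 = 9 remain).
9 into November → November 9.

November 9, 2026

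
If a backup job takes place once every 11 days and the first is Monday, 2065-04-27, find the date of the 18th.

The 18th occurrence is 17 intervals after the first: 17 × 11 = 187 days after 2065-04-27.
April has 30 days — 3 days to the end of April leaves 184.
May has 31 days (153 left).
June has 30 days (123 left).
July has 31 days (92 left).
August has 31 days (61 left).
September has 30 days (31 left).
31 days into October → 2065-10-31.

2065-10-31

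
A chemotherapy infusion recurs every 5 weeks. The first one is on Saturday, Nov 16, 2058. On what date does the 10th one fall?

The 10th occurrence is 9 intervals after the first: 9 × 35 = 315 days after Nov 16, 2058.
Nov has 30 days — 14 days to the end of Nov leaves 301.
Dec has 31 days (270 left).
Jan has 31 days (239 left).
Feb has 28 days (211 left).
Mar has 31 days (180 left).
Apr has 30 days (150 left).
May has 31 days (119 left).
Jun has 30 days (89 left).
Jul has 31 days (58 left).
Aug has 31 days (27 left).
27 days into Sep → Sep 27, 2059.

Sep 27, 2059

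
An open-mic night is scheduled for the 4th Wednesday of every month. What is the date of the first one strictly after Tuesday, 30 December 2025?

December 2025 starts on a Monday; its first Wednesday is the 3rd, so the 4th Wednesday is the 24th — 24 December 2025.
That is not after 30 December 2025, so look at January 2026.
January 2026 starts on a Thursday; its first Wednesday is the 7th, so the 4th Wednesday is the 28th — 28 January 2026.

28 January 2026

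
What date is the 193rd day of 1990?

Jul 12, 1990

Jan has 31 days (193 − 31 = 162 remain).
Feb has 28 days (162 − 28 = 134 remain).
Mar has 31 days (134 − 31 = 103 remain).
Apr has 30 days (103 − 30 = 73 remain).
May has 31 days (73 − 31 = 42 remain).
Jun has 30 days (42 − 30 = 12 remain).
12 into Jul → Jul 12.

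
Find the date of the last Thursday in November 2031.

27 November 2031

The first Thursday of November 2031 is November 6.
November 2031 has 30 days. Adding weeks: 6, 13, 20, 27 — the last one ≤ 30 is the 27th.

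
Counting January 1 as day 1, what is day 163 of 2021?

January has 31 days (163 − 31 = 132 remain).
February has 28 days (132 − 28 = 104 remain).
March has 31 days (104 − 31 = 73 remain).
April has 30 days (73 − 30 = 43 remain).
May has 31 days (43 − 31 = 12 remain).
12 into June → June 12.

12 June 2021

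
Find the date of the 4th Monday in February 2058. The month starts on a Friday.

February 25, 2058

February 2058 begins on a Friday, so the first Monday is February 4 (3 days later).
The 4th Monday is 3 weeks later: 4 + 21 = 25.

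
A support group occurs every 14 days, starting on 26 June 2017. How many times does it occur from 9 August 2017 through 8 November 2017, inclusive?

Occurrences land 14·i days after 26 June 2017 for i = 0, 1, 2, …
9 August 2017 is 44 days after the start; 44 ÷ 14 = 3 remainder 2; since the remainder is 2, round up to i = 4. First occurrence in the window: #5 on 21 August 2017 (4×14 = 56 days in).
8 November 2017 is 135 days after the start; 135 ÷ 14 = 9 remainder 9. Last occurrence in the window: #10 on 30 October 2017.
Occurrences #5 through #10: 6 in total.

6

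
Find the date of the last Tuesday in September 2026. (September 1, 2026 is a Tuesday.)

September 2026 begins on a Tuesday, so the first Tuesday is September 1.
September 2026 has 30 days. Adding weeks: 1, 8, 15, 22, 29 — the last one ≤ 30 is the 29th.

2026-09-29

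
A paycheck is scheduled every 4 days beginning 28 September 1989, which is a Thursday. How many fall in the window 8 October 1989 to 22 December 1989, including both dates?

Occurrences land 4·i days after 28 September 1989 for i = 0, 1, 2, …
8 October 1989 is 10 days after the start; 10 ÷ 4 = 2 remainder 2; since the remainder is 2, round up to i = 3. First occurrence in the window: #4 on 10 October 1989 (3×4 = 12 days in).
22 December 1989 is 85 days after the start; 85 ÷ 4 = 21 remainder 1. Last occurrence in the window: #22 on 21 December 1989.
Occurrences #4 through #22: 19 in total.

19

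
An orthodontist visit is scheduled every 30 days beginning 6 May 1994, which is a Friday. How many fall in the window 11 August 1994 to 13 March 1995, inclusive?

Occurrences land 30·i days after 6 May 1994 for i = 0, 1, 2, …
11 August 1994 is 97 days after the start; 97 ÷ 30 = 3 remainder 7; since the remainder is 7, round up to i = 4. First occurrence in the window: #5 on 3 September 1994 (4×30 = 120 days in).
13 March 1995 is 311 days after the start; 311 ÷ 30 = 10 remainder 11. Last occurrence in the window: #11 on 2 March 1995.
Occurrences #5 through #11: 7 in total.

7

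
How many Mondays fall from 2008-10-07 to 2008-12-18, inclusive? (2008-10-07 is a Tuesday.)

2008-10-07 is a Tuesday; the first Monday on or after it is 2008-10-13 (6 days later).
From 2008-10-13 to 2008-12-18: 18 + 30 + 18 = 66 days (rest of October, November, December).
66 ÷ 7 = 9 full weeks with remainder 3, so 9 more Mondays after the first → 10.

10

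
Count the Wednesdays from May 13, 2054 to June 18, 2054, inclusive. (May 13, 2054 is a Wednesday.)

6

May 13, 2054 is a Wednesday; the first Wednesday on or after it is May 13, 2054.
From May 13, 2054 to June 18, 2054: 18 + 18 = 36 days (rest of May, June).
36 ÷ 7 = 5 full weeks with remainder 1, so 5 more Wednesdays after the first → 6.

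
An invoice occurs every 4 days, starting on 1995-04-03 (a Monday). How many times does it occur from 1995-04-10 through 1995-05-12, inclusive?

Occurrences land 4·i days after 1995-04-03 for i = 0, 1, 2, …
1995-04-10 is 7 days after the start; 7 ÷ 4 = 1 remainder 3; since the remainder is 3, round up to i = 2. First occurrence in the window: #3 on 1995-04-11 (2×4 = 8 days in).
1995-05-12 is 39 days after the start; 39 ÷ 4 = 9 remainder 3. Last occurrence in the window: #10 on 1995-05-09.
Occurrences #3 through #10: 8 in total.

8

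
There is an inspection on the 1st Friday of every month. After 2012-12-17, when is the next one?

2013-01-04

December 2012 starts on a Saturday, so its 1st Friday is 2012-12-07 (6 days in).
That is not after 2012-12-17, so look at January 2013.
January 2013 starts on a Tuesday, so its 1st Friday is 2013-01-04 (3 days in).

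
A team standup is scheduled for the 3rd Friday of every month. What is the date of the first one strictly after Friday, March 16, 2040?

March 2040 starts on a Thursday; its first Friday is the 2nd, so the 3rd Friday is the 16th — March 16, 2040.
That is not after March 16, 2040, so look at April 2040.
April 2040 starts on a Sunday; its first Friday is the 6th, so the 3rd Friday is the 20th — April 20, 2040.

April 20, 2040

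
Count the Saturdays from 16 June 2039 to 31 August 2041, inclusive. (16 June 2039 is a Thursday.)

16 June 2039 is a Thursday; the first Saturday on or after it is 18 June 2039 (2 days later).
From 18 June 2039 to 31 August 2041: 196 + 366 + 243 = 805 days (rest of 2039, 2040, to 31 August 2041 in 2041).
805 ÷ 7 = 115 full weeks with remainder 0, so 115 more Saturdays after the first → 116.

116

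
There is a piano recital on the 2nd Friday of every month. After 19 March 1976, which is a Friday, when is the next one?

9 April 1976

March 1976 starts on a Monday; its first Friday is the 5th, so the 2nd Friday is the 12th — 12 March 1976.
That is not after 19 March 1976, so look at April 1976.
April 1976 starts on a Thursday; its first Friday is the 2nd, so the 2nd Friday is the 9th — 9 April 1976.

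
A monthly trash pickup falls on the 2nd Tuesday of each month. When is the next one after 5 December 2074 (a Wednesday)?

December 2074 starts on a Saturday; its first Tuesday is the 4th, so the 2nd Tuesday is the 11th — 11 December 2074.
11 December 2074 is after 5 December 2074, so that is the next one.

11 December 2074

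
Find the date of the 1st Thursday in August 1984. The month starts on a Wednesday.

August 2, 1984

August 1984 begins on a Wednesday, so the first Thursday is August 2 (1 day later).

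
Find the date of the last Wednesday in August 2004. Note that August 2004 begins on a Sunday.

25 August 2004

August 2004 begins on a Sunday, so the first Wednesday is August 4 (3 days later).
August 2004 has 31 days. Adding weeks: 4, 11, 18, 25 — the last one ≤ 31 is the 25th.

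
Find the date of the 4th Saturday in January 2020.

The first Saturday of January 2020 is January 4.
The 4th Saturday is 3 weeks later: 4 + 21 = 25.

25 January 2020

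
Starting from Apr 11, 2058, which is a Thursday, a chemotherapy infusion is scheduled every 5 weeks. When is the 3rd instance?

Jun 20, 2058

The 3rd occurrence is 2 intervals after the first: 2 × 35 = 70 days after Apr 11, 2058.
Apr has 30 days — 19 days to the end of Apr leaves 51.
May has 31 days (20 left).
20 days into Jun → Jun 20, 2058.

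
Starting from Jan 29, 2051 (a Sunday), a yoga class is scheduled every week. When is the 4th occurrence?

Feb 19, 2051

The 4th occurrence is 3 intervals after the first: 3 × 7 = 21 days after Jan 29, 2051.
Jan has 31 days — 2 days to the end of Jan leaves 19.
19 days into Feb → Feb 19, 2051.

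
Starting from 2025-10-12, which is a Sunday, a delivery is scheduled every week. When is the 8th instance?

2025-11-30

The 8th occurrence is 7 intervals after the first: 7 × 7 = 49 days after 2025-10-12.
October has 31 days — 19 days to the end of October leaves 30.
30 days into November → 2025-11-30.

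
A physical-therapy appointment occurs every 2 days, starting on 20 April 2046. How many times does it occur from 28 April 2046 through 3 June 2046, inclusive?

19

Occurrences land 2·i days after 20 April 2046 for i = 0, 1, 2, …
28 April 2046 is 8 days after the start; 8 ÷ 2 = 4 remainder 0. First occurrence in the window: #5 on 28 April 2046 (4×2 = 8 days in).
3 June 2046 is 44 days after the start; 44 ÷ 2 = 22 remainder 0. Last occurrence in the window: #23 on 3 June 2046.
Occurrences #5 through #23: 19 in total.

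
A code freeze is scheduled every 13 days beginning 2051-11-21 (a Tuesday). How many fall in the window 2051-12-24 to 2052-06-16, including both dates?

14

Occurrences land 13·i days after 2051-11-21 for i = 0, 1, 2, …
2051-12-24 is 33 days after the start; 33 ÷ 13 = 2 remainder 7; since the remainder is 7, round up to i = 3. First occurrence in the window: #4 on 2051-12-30 (3×13 = 39 days in).
2052-06-16 is 208 days after the start; 208 ÷ 13 = 16 remainder 0. Last occurrence in the window: #17 on 2052-06-16.
Occurrences #4 through #17: 14 in total.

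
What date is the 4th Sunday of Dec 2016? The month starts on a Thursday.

Dec 25, 2016

Dec 2016 begins on a Thursday, so the first Sunday is Dec 4 (3 days later).
The 4th Sunday is 3 weeks later: 4 + 21 = 25.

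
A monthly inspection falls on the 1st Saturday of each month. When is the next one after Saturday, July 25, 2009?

August 1, 2009

July 2009 starts on a Wednesday, so its 1st Saturday is July 4, 2009 (3 days in).
That is not after July 25, 2009, so look at August 2009.
August 2009 starts on a Saturday, so its 1st Saturday is August 1, 2009.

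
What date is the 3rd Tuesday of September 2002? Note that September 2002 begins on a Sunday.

September 2002 begins on a Sunday, so the first Tuesday is September 3 (2 days later).
The 3rd Tuesday is 2 weeks later: 3 + 14 = 17.

17 September 2002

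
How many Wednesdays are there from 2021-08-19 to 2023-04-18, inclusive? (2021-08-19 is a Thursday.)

86

2021-08-19 is a Thursday; the first Wednesday on or after it is 2021-08-25 (6 days later).
From 2021-08-25 to 2023-04-18: 128 + 365 + 108 = 601 days (rest of 2021, 2022, to 2023-04-18 in 2023).
601 ÷ 7 = 85 full weeks with remainder 6, so 85 more Wednesdays after the first → 86.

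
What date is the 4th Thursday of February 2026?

The first Thursday of February 2026 is February 5.
The 4th Thursday is 3 weeks later: 5 + 21 = 26.

26 February 2026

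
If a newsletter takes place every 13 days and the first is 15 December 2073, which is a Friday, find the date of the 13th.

20 May 2074

The 13th occurrence is 12 intervals after the first: 12 × 13 = 156 days after 15 December 2073.
December has 31 days — 16 days to the end of December leaves 140.
January has 31 days (109 left).
February has 28 days (81 left).
March has 31 days (50 left).
April has 30 days (20 left).
20 days into May → 20 May 2074.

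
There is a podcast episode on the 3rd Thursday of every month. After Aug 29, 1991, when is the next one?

Aug 1991 starts on a Thursday; its first Thursday is the 1st, so the 3rd Thursday is the 15th — Aug 15, 1991.
That is not after Aug 29, 1991, so look at Sep 1991.
Sep 1991 starts on a Sunday; its first Thursday is the 5th, so the 3rd Thursday is the 19th — Sep 19, 1991.

Sep 19, 1991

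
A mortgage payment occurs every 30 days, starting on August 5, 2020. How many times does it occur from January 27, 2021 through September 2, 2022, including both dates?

20

Occurrences land 30·i days after August 5, 2020 for i = 0, 1, 2, …
January 27, 2021 is 175 days after the start; 175 ÷ 30 = 5 remainder 25; since the remainder is 25, round up to i = 6. First occurrence in the window: #7 on February 1, 2021 (6×30 = 180 days in).
September 2, 2022 is 758 days after the start; 758 ÷ 30 = 25 remainder 8. Last occurrence in the window: #26 on August 25, 2022.
Occurrences #7 through #26: 20 in total.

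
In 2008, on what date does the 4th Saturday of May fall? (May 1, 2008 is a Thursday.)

May 2008 begins on a Thursday, so the first Saturday is May 3 (2 days later).
The 4th Saturday is 3 weeks later: 3 + 21 = 24.

2008-05-24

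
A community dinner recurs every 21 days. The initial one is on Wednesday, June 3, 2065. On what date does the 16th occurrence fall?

The 16th occurrence is 15 intervals after the first: 15 × 21 = 315 days after June 3, 2065.
June has 30 days — 27 days to the end of June leaves 288.
July has 31 days (257 left).
August has 31 days (226 left).
September has 30 days (196 left).
October has 31 days (165 left).
November has 30 days (135 left).
December has 31 days (104 left).
January has 31 days (73 left).
February has 28 days (45 left).
March has 31 days (14 left).
14 days into April → April 14, 2066.

April 14, 2066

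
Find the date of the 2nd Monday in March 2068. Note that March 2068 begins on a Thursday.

March 2068 begins on a Thursday, so the first Monday is March 5 (4 days later).
The 2nd Monday is 1 weeks later: 5 + 7 = 12.

2068-03-12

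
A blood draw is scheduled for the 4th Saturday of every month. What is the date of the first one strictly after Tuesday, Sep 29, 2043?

Oct 24, 2043

Sep 2043 starts on a Tuesday; its first Saturday is the 5th, so the 4th Saturday is the 26th — Sep 26, 2043.
That is not after Sep 29, 2043, so look at Oct 2043.
Oct 2043 starts on a Thursday; its first Saturday is the 3rd, so the 4th Saturday is the 24th — Oct 24, 2043.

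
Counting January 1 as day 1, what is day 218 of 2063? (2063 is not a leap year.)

2063-08-06

January has 31 days (218 − 31 = 187 remain).
February has 28 days (187 − 28 = 159 remain).
March has 31 days (159 − 31 = 128 remain).
April has 30 days (128 − 30 = 98 remain).
May has 31 days (98 − 31 = 67 remain).
June has 30 days (67 − 30 = 37 remain).
July has 31 days (37 − 31 = 6 remain).
6 into August → August 6.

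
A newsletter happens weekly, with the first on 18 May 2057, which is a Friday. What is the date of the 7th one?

The 7th occurrence is 6 intervals after the first: 6 × 7 = 42 days after 18 May 2057.
May has 31 days — 13 days to the end of May leaves 29.
29 days into June → 29 June 2057.

29 June 2057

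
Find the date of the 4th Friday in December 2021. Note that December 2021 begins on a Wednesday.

24 December 2021

December 2021 begins on a Wednesday, so the first Friday is December 3 (2 days later).
The 4th Friday is 3 weeks later: 3 + 21 = 24.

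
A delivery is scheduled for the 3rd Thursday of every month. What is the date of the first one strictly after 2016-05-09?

2016-05-19

May 2016 starts on a Sunday; its first Thursday is the 5th, so the 3rd Thursday is the 19th — 2016-05-19.
2016-05-19 is after 2016-05-09, so that is the next one.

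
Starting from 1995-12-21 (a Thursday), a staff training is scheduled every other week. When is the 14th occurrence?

The 14th occurrence is 13 intervals after the first: 13 × 14 = 182 days after 1995-12-21.
December has 31 days — 10 days to the end of December leaves 172.
January has 31 days (141 left).
February has 29 days (112 left).
March has 31 days (81 left).
April has 30 days (51 left).
May has 31 days (20 left).
20 days into June → 1996-06-20.

1996-06-20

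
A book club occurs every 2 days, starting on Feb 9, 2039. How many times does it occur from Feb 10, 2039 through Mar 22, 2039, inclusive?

Occurrences land 2·i days after Feb 9, 2039 for i = 0, 1, 2, …
Feb 10, 2039 is 1 day after the start; 1 ÷ 2 = 0 remainder 1; since the remainder is 1, round up to i = 1. First occurrence in the window: #2 on Feb 11, 2039 (1×2 = 2 days in).
Mar 22, 2039 is 41 days after the start; 41 ÷ 2 = 20 remainder 1. Last occurrence in the window: #21 on Mar 21, 2039.
Occurrences #2 through #21: 20 in total.

20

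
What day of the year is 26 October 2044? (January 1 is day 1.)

Days in months before October: 31 + 29 + 31 + 30 + 31 + 30 + 31 + 31 + 30 = 274.
Plus 26 days into October → day 300.

300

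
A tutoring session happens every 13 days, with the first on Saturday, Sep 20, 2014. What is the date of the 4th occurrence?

The 4th occurrence is 3 intervals after the first: 3 × 13 = 39 days after Sep 20, 2014.
Sep has 30 days — 10 days to the end of Sep leaves 29.
29 days into Oct → Oct 29, 2014.

Oct 29, 2014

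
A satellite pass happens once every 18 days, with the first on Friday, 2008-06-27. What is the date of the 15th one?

2009-03-06

The 15th occurrence is 14 intervals after the first: 14 × 18 = 252 days after 2008-06-27.
June has 30 days — 3 days to the end of June leaves 249.
July has 31 days (218 left).
August has 31 days (187 left).
September has 30 days (157 left).
October has 31 days (126 left).
November has 30 days (96 left).
December has 31 days (65 left).
January has 31 days (34 left).
February has 28 days (6 left).
6 days into March → 2009-03-06.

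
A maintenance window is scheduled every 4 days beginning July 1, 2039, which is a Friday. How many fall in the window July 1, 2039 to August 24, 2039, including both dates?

Occurrences land 4·i days after July 1, 2039 for i = 0, 1, 2, …
The window opens on the start date, so the first occurrence inside is #1 on July 1, 2039.
August 24, 2039 is 54 days after the start; 54 ÷ 4 = 13 remainder 2. Last occurrence in the window: #14 on August 22, 2039.
Occurrences #1 through #14: 14 in total.

14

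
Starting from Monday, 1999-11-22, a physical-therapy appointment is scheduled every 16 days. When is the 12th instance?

The 12th occurrence is 11 intervals after the first: 11 × 16 = 176 days after 1999-11-22.
November has 30 days — 8 days to the end of November leaves 168.
December has 31 days (137 left).
January has 31 days (106 left).
February has 29 days (77 left).
March has 31 days (46 left).
April has 30 days (16 left).
16 days into May → 2000-05-16.

2000-05-16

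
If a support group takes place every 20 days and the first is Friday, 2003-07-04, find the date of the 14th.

2004-03-20

The 14th occurrence is 13 intervals after the first: 13 × 20 = 260 days after 2003-07-04.
July has 31 days — 27 days to the end of July leaves 233.
August has 31 days (202 left).
September has 30 days (172 left).
October has 31 days (141 left).
November has 30 days (111 left).
December has 31 days (80 left).
January has 31 days (49 left).
February has 29 days (20 left).
20 days into March → 2004-03-20.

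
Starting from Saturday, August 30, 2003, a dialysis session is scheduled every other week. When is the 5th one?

The 5th occurrence is 4 intervals after the first: 4 × 14 = 56 days after August 30, 2003.
August has 31 days — 1 day to the end of August leaves 55.
September has 30 days (25 left).
25 days into October → October 25, 2003.

October 25, 2003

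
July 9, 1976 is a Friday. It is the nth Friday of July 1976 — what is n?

Day 9 falls in week ⌈9/7⌉ of the month.
Days 1–7 hold the 1st Friday, 8–14 the 2nd, 15–21 the 3rd, 22–28 the 4th, 29–31 the 5th.
9 is in the range for the 2nd.

2nd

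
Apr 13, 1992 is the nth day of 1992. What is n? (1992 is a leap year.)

Days in months before Apr: 31 + 29 + 31 = 91.
Plus 13 days into Apr → day 104.

104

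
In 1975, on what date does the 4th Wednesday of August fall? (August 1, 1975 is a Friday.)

August 1975 begins on a Friday, so the first Wednesday is August 6 (5 days later).
The 4th Wednesday is 3 weeks later: 6 + 21 = 27.

1975-08-27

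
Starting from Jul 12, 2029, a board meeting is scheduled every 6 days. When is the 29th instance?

Dec 27, 2029

The 29th occurrence is 28 intervals after the first: 28 × 6 = 168 days after Jul 12, 2029.
Jul has 31 days — 19 days to the end of Jul leaves 149.
Aug has 31 days (118 left).
Sep has 30 days (88 left).
Oct has 31 days (57 left).
Nov has 30 days (27 left).
27 days into Dec → Dec 27, 2029.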